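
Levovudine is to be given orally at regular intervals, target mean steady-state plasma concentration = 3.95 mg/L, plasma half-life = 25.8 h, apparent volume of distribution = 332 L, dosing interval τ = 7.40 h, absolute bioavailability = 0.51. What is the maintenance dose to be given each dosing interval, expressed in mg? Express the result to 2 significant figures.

510 mg

k = ln2 / t½ = 0.693147 / 25.8 = 0.02687 h⁻¹
CL = k × Vd = 0.02687 × 332 = 8.921 L/h
At steady state, F × (Dose/τ) = Css × CL.
Dose = Css × CL × τ / F = 3.95 × 8.921 × 7.40 / 0.51 = 511.3 mg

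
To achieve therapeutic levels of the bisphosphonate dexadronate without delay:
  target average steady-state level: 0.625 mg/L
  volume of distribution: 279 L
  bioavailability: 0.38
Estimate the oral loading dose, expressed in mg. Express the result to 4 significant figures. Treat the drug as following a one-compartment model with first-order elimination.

LD = Css × Vd / F = 0.625 × 279 / 0.38 = 458.9 mg

458.9 mg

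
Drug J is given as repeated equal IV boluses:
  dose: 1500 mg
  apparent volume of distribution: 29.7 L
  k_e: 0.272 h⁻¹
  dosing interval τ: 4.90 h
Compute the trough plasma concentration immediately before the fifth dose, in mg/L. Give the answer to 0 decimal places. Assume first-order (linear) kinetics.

18 mg/L

C₀ per dose = Dose / Vd = 1500 / 29.7 = 50.51 mg/L
Fraction remaining after one interval: r = e^(−kτ) = e^(−0.2720 × 4.90) = 0.2637
Before dose 5, 4 doses have been given (aged 1τ, 2τ, 3τ, 4τ).
C_trough = C₀ × (r + r² + … + r^4) = C₀ × r(1−r^4)/(1−r)
        = 50.51 × 0.2637 × (1 − 0.004835) / (1 − 0.2637) = 18.00 mg/L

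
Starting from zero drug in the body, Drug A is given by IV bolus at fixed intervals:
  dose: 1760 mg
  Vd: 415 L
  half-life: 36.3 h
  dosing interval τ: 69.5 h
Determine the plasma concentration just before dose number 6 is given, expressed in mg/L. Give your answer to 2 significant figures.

1.5 mg/L

C₀ per dose = Dose / Vd = 1760 / 415 = 4.241 mg/L
k = ln2 / t½ = 0.693147 / 36.3 = 0.01909 h⁻¹
Fraction remaining after one interval: r = e^(−kτ) = e^(−0.01909 × 69.5) = 0.2653
Before dose 6, 5 doses have been given (aged 1τ, 2τ, 3τ, 4τ, 5τ).
C_trough = C₀ × (r + r² + … + r^5) = C₀ × r(1−r^5)/(1−r)
        = 4.241 × 0.2653 × (1 − 0.001314) / (1 − 0.2653) = 1.529 mg/L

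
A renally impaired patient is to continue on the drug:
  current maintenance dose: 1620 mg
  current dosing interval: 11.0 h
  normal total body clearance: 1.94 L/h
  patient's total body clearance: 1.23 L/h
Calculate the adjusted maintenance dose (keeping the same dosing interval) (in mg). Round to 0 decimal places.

1027 mg

To keep the same average steady-state level, dosing rate must scale with clearance.
CL ratio = 1.23 / 1.94 = 0.6340
New dose (same interval) = 1620 × 0.6340 = 1027 mg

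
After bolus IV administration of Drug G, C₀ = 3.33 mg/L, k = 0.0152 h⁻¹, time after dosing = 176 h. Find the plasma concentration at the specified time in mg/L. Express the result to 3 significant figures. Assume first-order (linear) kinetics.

0.229 mg/L

C = C₀ · e^(−k·t) = 3.330 × e^(−0.01520 × 176)
  = 3.330 × 0.06889 = 0.2294 mg/L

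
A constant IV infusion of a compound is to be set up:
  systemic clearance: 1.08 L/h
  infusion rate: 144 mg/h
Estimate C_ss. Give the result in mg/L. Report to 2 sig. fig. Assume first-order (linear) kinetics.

130 mg/L

At steady state Css = R₀ / CL = 144 / 1.080 = 133.3 mg/L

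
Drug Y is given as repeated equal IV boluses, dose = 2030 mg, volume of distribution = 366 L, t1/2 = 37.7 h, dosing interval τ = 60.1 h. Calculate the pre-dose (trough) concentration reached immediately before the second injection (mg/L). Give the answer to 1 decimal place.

C₀ per dose = Dose / Vd = 2030 / 366 = 5.546 mg/L
k = ln2 / t½ = 0.693147 / 37.7 = 0.01839 h⁻¹
Fraction remaining after one interval: r = e^(−kτ) = e^(−0.01839 × 60.1) = 0.3311
Before dose 2, 1 dose has been given (aged 1τ).
C_trough = C₀ × r = 5.546 × 0.3311 = 1.836 mg/L

1.8 mg/L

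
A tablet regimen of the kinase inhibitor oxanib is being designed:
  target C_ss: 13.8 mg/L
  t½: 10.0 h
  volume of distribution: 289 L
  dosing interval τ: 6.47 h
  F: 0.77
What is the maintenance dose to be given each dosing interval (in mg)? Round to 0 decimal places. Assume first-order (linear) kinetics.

k = ln2 / t½ = 0.693147 / 10.0 = 0.06931 h⁻¹
CL = k × Vd = 0.06931 × 289 = 20.03 L/h
At steady state, F × (Dose/τ) = Css × CL.
Dose = Css × CL × τ / F = 13.8 × 20.03 × 6.47 / 0.77 = 2323 mg

2323 mg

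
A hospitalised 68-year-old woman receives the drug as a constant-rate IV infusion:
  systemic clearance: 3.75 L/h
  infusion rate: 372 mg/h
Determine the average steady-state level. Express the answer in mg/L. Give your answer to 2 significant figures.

99 mg/L

At steady state Css = R₀ / CL = 372 / 3.750 = 99.20 mg/L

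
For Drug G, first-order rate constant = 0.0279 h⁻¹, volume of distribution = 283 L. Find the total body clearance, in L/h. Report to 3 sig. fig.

7.90 L/h

CL = k × Vd = 0.0279 × 283 = 7.896 L/h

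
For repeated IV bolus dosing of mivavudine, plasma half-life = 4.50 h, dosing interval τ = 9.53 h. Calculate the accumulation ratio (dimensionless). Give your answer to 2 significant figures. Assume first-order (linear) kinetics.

k = ln2 / t½ = 0.693147 / 4.50 = 0.1540 h⁻¹
e^(−kτ) = e^(−0.1540 × 9.53) = 0.2305
Accumulation ratio R = 1 / (1 − e^(−kτ)) = 1 / (1 − 0.2305) = 1.300

1.3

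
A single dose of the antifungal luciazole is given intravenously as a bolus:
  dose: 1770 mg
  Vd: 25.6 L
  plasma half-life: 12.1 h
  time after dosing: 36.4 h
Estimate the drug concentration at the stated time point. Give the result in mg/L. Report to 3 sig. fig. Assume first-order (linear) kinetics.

8.59 mg/L

C₀ = Dose / Vd = 1770 / 25.6 = 69.14 mg/L
k = ln2 / t½ = 0.693147 / 12.1 = 0.05728 h⁻¹
C = C₀ · e^(−k·t) = 69.14 × e^(−0.05728 × 36.4)
  = 69.14 × 0.1243 = 8.594 mg/L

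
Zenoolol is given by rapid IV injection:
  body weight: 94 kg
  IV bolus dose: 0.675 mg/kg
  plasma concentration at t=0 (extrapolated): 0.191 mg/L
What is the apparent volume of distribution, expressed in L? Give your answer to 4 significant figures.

Dose = 0.675 × 94 = 63.45 mg
Vd = Dose / C₀ = 63.45 / 0.191 = 332.2 L

332.2 L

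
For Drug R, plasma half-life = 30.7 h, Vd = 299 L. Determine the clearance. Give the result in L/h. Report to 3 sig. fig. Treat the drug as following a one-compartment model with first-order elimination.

6.75 L/h

k = ln2 / t½ = 0.693147 / 30.7 = 0.02258 h⁻¹
CL = k × Vd = 0.02258 × 299 = 6.751 L/h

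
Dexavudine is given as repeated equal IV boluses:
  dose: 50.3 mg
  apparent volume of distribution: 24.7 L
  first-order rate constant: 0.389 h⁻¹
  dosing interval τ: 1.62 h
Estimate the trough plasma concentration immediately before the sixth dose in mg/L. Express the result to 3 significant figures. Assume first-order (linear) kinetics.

C₀ per dose = Dose / Vd = 50.3 / 24.7 = 2.036 mg/L
Fraction remaining after one interval: r = e^(−kτ) = e^(−0.3890 × 1.62) = 0.5325
Before dose 6, 5 doses have been given (aged 1τ, 2τ, 3τ, 4τ, 5τ).
C_trough = C₀ × (r + r² + … + r^5) = C₀ × r(1−r^5)/(1−r)
        = 2.036 × 0.5325 × (1 − 0.04282) / (1 − 0.5325) = 2.220 mg/L

2.22 mg/L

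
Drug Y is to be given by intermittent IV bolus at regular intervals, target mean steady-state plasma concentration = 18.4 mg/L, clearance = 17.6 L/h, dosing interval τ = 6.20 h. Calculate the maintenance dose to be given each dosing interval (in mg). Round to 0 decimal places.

2008 mg

At steady state, Dose/τ = Css × CL.
Dose = Css × CL × τ = 18.4 × 17.60 × 6.20 = 2008 mg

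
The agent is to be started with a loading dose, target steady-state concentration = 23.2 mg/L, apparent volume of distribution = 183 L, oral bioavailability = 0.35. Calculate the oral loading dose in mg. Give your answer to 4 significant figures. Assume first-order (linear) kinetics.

LD = Css × Vd / F = 23.2 × 183 / 0.35 = 12130 mg

12130 mg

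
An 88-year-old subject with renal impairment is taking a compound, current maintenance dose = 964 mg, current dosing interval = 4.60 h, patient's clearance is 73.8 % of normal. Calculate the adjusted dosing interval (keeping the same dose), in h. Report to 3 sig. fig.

To keep the same average steady-state level, dosing rate must scale with clearance.
CL ratio = 73.8 / 100 = 0.7380
New interval (same dose) = 4.60 / 0.7380 = 6.233 h

6.23 h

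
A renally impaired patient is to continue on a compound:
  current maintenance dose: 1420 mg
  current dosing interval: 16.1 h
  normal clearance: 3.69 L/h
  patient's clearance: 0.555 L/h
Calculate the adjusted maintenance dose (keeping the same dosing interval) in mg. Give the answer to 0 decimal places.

214 mg

To keep the same average steady-state level, dosing rate must scale with clearance.
CL ratio = 0.555 / 3.69 = 0.1504
New dose (same interval) = 1420 × 0.1504 = 213.6 mg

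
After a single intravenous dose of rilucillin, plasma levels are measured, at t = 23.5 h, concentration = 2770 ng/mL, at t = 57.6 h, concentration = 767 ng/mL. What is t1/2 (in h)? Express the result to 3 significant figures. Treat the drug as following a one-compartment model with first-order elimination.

k = ln(C₁/C₂) / (t₂ − t₁) = ln(2770/767) / (57.6 − 23.5)
  = 1.284 / 34.10 = 0.03765 h⁻¹
t½ = ln2 / k = 0.693147 / 0.03765 = 18.41 h

18.4 h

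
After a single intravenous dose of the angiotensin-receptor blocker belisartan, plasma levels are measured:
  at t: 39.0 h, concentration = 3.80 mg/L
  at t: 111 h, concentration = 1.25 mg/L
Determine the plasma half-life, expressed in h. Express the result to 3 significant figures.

44.9 h

k = ln(C₁/C₂) / (t₂ − t₁) = ln(3.80/1.25) / (111 − 39.0)
  = 1.112 / 72.00 = 0.01544 h⁻¹
t½ = ln2 / k = 0.693147 / 0.01544 = 44.89 h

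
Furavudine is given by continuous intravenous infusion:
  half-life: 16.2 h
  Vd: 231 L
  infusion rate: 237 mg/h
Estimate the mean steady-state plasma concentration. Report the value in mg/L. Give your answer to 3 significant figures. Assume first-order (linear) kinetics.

24.0 mg/L

k = ln2 / t½ = 0.693147 / 16.2 = 0.04279 h⁻¹
CL = k × Vd = 0.04279 × 231 = 9.884 L/h
At steady state Css = R₀ / CL = 237 / 9.884 = 23.98 mg/L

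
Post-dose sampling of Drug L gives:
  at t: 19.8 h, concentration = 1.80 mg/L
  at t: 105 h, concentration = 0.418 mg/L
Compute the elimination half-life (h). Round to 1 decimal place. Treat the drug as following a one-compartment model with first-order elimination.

40.4 h

k = ln(C₁/C₂) / (t₂ − t₁) = ln(1.80/0.418) / (105 − 19.8)
  = 1.460 / 85.20 = 0.01714 h⁻¹
t½ = ln2 / k = 0.693147 / 0.01714 = 40.44 h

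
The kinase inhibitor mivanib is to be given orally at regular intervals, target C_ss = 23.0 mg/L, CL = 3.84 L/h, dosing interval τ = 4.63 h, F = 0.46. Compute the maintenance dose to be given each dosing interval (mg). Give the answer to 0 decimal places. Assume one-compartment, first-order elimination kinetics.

At steady state, F × (Dose/τ) = Css × CL.
Dose = Css × CL × τ / F = 23.0 × 3.840 × 4.63 / 0.46 = 889.0 mg

889 mg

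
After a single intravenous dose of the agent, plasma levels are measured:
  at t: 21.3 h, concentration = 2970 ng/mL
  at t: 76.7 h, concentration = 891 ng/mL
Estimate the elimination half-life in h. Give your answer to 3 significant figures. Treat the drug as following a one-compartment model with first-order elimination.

31.9 h

k = ln(C₁/C₂) / (t₂ − t₁) = ln(2970/891) / (76.7 − 21.3)
  = 1.204 / 55.40 = 0.02173 h⁻¹
t½ = ln2 / k = 0.693147 / 0.02173 = 31.90 h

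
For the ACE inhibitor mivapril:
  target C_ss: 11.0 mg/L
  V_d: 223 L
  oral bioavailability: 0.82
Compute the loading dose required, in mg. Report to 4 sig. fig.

LD = Css × Vd / F = 11.0 × 223 / 0.82 = 2991 mg

2991 mg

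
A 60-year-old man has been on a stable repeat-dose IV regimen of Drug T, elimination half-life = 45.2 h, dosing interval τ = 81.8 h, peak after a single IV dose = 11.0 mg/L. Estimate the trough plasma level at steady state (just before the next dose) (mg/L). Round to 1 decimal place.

4.4 mg/L

k = ln2 / t½ = 0.693147 / 45.2 = 0.01534 h⁻¹
e^(−kτ) = e^(−0.01534 × 81.8) = 0.2851
Accumulation ratio R = 1 / (1 − e^(−kτ)) = 1 / (1 − 0.2851) = 1.399
Steady-state trough = C₀ × R × e^(−kτ) = 11.0 × 1.399 × 0.2851 = 4.387 mg/L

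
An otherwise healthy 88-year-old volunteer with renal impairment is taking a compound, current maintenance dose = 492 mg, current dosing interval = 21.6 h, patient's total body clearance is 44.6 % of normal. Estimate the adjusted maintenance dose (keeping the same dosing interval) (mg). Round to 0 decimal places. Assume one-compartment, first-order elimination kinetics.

To keep the same average steady-state level, dosing rate must scale with clearance.
CL ratio = 44.6 / 100 = 0.4460
New dose (same interval) = 492 × 0.4460 = 219.4 mg

219 mg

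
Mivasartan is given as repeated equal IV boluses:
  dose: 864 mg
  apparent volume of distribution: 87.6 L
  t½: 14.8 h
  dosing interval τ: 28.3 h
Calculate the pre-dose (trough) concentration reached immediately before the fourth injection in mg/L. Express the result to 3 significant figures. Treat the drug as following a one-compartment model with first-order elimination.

C₀ per dose = Dose / Vd = 864 / 87.6 = 9.863 mg/L
k = ln2 / t½ = 0.693147 / 14.8 = 0.04683 h⁻¹
Fraction remaining after one interval: r = e^(−kτ) = e^(−0.04683 × 28.3) = 0.2657
Before dose 4, 3 doses have been given (aged 1τ, 2τ, 3τ).
C_trough = C₀ × (r + r² + … + r^3) = C₀ × r(1−r^3)/(1−r)
        = 9.863 × 0.2657 × (1 − 0.01876) / (1 − 0.2657) = 3.502 mg/L

3.50 mg/L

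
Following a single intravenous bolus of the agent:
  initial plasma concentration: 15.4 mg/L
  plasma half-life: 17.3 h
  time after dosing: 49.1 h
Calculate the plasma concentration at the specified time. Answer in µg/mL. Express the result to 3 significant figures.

k = ln2 / t½ = 0.693147 / 17.3 = 0.04007 h⁻¹
C = C₀ · e^(−k·t) = 15.40 × e^(−0.04007 × 49.1)
  = 15.40 × 0.1398 = 2.153 mg/L
(2.153 mg/L = 2.153 µg/mL)

2.15 µg/mL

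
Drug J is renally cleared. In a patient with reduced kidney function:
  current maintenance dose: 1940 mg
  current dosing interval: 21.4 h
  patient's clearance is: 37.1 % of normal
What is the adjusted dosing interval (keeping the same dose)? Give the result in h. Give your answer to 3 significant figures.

57.7 h

To keep the same average steady-state level, dosing rate must scale with clearance.
CL ratio = 37.1 / 100 = 0.3710
New interval (same dose) = 21.4 / 0.3710 = 57.68 h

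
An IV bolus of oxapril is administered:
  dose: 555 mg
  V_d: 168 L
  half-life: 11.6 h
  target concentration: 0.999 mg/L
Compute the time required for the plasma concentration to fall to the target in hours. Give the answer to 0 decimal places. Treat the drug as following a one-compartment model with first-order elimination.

20 h

C₀ = Dose / Vd = 555.0 / 168 = 3.304 mg/L
k = ln2 / t½ = 0.693147 / 11.6 = 0.05975 h⁻¹
t = ln(C₀ / C) / k = ln(3.304 / 0.999) / 0.05975
  = ln(3.307) / 0.05975 = 1.196 / 0.05975 = 20.02 h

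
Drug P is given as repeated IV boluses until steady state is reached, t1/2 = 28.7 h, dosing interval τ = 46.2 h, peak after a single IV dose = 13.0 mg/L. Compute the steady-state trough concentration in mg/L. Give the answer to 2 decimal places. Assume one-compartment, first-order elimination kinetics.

6.34 mg/L

k = ln2 / t½ = 0.693147 / 28.7 = 0.02415 h⁻¹
e^(−kτ) = e^(−0.02415 × 46.2) = 0.3277
Accumulation ratio R = 1 / (1 − e^(−kτ)) = 1 / (1 − 0.3277) = 1.487
Steady-state trough = C₀ × R × e^(−kτ) = 13.0 × 1.487 × 0.3277 = 6.335 mg/L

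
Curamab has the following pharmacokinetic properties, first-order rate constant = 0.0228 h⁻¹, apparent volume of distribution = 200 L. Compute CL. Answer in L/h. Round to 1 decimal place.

4.6 L/h

CL = k × Vd = 0.0228 × 200 = 4.560 L/h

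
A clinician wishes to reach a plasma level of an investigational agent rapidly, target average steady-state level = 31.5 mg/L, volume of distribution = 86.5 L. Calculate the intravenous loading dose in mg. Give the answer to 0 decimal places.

LD = Css × Vd = 31.5 × 86.5 = 2725 mg

2725 mg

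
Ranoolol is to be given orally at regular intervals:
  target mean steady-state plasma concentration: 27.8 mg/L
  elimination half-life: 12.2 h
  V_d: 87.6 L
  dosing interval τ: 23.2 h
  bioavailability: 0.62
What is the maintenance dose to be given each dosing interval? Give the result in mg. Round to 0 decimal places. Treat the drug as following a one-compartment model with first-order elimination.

k = ln2 / t½ = 0.693147 / 12.2 = 0.05682 h⁻¹
CL = k × Vd = 0.05682 × 87.6 = 4.977 L/h
At steady state, F × (Dose/τ) = Css × CL.
Dose = Css × CL × τ / F = 27.8 × 4.977 × 23.2 / 0.62 = 5177 mg

5177 mg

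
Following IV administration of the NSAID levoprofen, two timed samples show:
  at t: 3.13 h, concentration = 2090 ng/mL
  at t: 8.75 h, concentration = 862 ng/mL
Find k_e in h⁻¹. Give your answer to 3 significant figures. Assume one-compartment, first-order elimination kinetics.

0.158 h⁻¹

k = ln(C₁/C₂) / (t₂ − t₁) = ln(2090/862) / (8.75 − 3.13)
  = 0.8857 / 5.620 = 0.1576 h⁻¹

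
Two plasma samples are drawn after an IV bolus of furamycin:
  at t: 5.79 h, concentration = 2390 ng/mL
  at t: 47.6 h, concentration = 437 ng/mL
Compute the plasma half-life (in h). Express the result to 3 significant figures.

17.1 h

k = ln(C₁/C₂) / (t₂ − t₁) = ln(2390/437) / (47.6 − 5.79)
  = 1.699 / 41.81 = 0.04064 h⁻¹
t½ = ln2 / k = 0.693147 / 0.04064 = 17.06 h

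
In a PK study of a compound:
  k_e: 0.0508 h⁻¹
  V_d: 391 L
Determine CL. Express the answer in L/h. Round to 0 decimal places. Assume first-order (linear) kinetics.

CL = k × Vd = 0.0508 × 391 = 19.86 L/h

20 L/h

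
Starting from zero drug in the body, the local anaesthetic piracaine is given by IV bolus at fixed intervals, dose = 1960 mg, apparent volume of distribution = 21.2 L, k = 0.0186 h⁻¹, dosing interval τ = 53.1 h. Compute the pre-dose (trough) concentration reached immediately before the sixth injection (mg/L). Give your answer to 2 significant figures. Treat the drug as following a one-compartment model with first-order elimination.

C₀ per dose = Dose / Vd = 1960 / 21.2 = 92.45 mg/L
Fraction remaining after one interval: r = e^(−kτ) = e^(−0.01860 × 53.1) = 0.3724
Before dose 6, 5 doses have been given (aged 1τ, 2τ, 3τ, 4τ, 5τ).
C_trough = C₀ × (r + r² + … + r^5) = C₀ × r(1−r^5)/(1−r)
        = 92.45 × 0.3724 × (1 − 0.007162) / (1 − 0.3724) = 54.46 mg/L

54 mg/L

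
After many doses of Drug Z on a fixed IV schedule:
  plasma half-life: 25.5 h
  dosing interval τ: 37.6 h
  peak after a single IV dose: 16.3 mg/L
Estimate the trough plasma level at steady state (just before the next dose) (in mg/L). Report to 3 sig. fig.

9.16 mg/L

k = ln2 / t½ = 0.693147 / 25.5 = 0.02718 h⁻¹
e^(−kτ) = e^(−0.02718 × 37.6) = 0.3599
Accumulation ratio R = 1 / (1 − e^(−kτ)) = 1 / (1 − 0.3599) = 1.562
Steady-state trough = C₀ × R × e^(−kτ) = 16.3 × 1.562 × 0.3599 = 9.163 mg/L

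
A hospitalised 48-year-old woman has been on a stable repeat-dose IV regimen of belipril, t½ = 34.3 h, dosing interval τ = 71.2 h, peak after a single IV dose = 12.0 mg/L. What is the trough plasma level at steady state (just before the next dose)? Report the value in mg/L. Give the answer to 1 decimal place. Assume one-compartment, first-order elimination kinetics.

k = ln2 / t½ = 0.693147 / 34.3 = 0.02021 h⁻¹
e^(−kτ) = e^(−0.02021 × 71.2) = 0.2372
Accumulation ratio R = 1 / (1 − e^(−kτ)) = 1 / (1 − 0.2372) = 1.311
Steady-state trough = C₀ × R × e^(−kτ) = 12.0 × 1.311 × 0.2372 = 3.732 mg/L

3.7 mg/L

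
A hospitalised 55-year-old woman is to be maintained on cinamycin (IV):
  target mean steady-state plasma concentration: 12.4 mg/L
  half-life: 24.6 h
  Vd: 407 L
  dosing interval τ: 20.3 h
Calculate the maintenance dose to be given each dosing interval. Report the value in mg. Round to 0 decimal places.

k = ln2 / t½ = 0.693147 / 24.6 = 0.02818 h⁻¹
CL = k × Vd = 0.02818 × 407 = 11.47 L/h
At steady state, Dose/τ = Css × CL.
Dose = Css × CL × τ = 12.4 × 11.47 × 20.3 = 2887 mg

2887 mg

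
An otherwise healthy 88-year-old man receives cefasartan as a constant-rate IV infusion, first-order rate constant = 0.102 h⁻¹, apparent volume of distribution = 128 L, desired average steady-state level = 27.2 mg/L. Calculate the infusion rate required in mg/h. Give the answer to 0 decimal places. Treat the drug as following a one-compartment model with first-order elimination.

CL = k × Vd = 0.1020 × 128 = 13.06 L/h
At steady state, infusion rate R₀ = Css × CL = 27.2 × 13.06 = 355.2 mg/h

355 mg/h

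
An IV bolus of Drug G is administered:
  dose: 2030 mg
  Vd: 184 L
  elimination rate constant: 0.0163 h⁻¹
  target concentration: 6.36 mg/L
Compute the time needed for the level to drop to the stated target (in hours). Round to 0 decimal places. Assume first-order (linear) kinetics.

C₀ = Dose / Vd = 2030 / 184 = 11.03 mg/L
t = ln(C₀ / C) / k = ln(11.03 / 6.36) / 0.01630
  = ln(1.734) / 0.01630 = 0.5504 / 0.01630 = 33.77 h

34 h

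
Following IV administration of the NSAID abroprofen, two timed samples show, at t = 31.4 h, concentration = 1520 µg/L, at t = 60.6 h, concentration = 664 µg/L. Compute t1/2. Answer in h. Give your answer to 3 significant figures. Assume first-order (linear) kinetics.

k = ln(C₁/C₂) / (t₂ − t₁) = ln(1520/664) / (60.6 − 31.4)
  = 0.8282 / 29.20 = 0.02836 h⁻¹
t½ = ln2 / k = 0.693147 / 0.02836 = 24.44 h

24.4 h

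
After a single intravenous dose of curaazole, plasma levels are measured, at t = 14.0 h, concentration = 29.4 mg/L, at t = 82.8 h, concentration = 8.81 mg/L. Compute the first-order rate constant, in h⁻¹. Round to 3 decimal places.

0.018 h⁻¹

k = ln(C₁/C₂) / (t₂ − t₁) = ln(29.4/8.81) / (82.8 − 14.0)
  = 1.205 / 68.80 = 0.01751 h⁻¹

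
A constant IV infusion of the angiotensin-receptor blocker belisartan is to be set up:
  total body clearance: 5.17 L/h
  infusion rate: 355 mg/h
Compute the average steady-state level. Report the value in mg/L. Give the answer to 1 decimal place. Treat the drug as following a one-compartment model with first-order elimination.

68.7 mg/L

At steady state Css = R₀ / CL = 355 / 5.170 = 68.67 mg/L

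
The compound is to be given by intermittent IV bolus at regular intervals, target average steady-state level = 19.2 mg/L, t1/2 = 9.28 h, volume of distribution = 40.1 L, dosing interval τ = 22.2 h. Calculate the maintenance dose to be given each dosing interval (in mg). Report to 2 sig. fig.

1300 mg

k = ln2 / t½ = 0.693147 / 9.28 = 0.07469 h⁻¹
CL = k × Vd = 0.07469 × 40.1 = 2.995 L/h
At steady state, Dose/τ = Css × CL.
Dose = Css × CL × τ = 19.2 × 2.995 × 22.2 = 1277 mg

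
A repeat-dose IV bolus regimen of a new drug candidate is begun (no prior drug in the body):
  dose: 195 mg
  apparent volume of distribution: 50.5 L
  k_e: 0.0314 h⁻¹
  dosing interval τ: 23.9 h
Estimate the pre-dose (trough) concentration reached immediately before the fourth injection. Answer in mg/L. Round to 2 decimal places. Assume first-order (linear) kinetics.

3.09 mg/L

C₀ per dose = Dose / Vd = 195 / 50.5 = 3.861 mg/L
Fraction remaining after one interval: r = e^(−kτ) = e^(−0.03140 × 23.9) = 0.4721
Before dose 4, 3 doses have been given (aged 1τ, 2τ, 3τ).
C_trough = C₀ × (r + r² + … + r^3) = C₀ × r(1−r^3)/(1−r)
        = 3.861 × 0.4721 × (1 − 0.1052) / (1 − 0.4721) = 3.090 mg/L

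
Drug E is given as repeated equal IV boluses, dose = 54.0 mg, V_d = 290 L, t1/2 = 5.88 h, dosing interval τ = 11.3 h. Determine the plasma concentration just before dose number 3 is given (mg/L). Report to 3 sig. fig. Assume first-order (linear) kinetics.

0.0621 mg/L

C₀ per dose = Dose / Vd = 54.0 / 290 = 0.1862 mg/L
k = ln2 / t½ = 0.693147 / 5.88 = 0.1179 h⁻¹
Fraction remaining after one interval: r = e^(−kτ) = e^(−0.1179 × 11.3) = 0.2639
Before dose 3, 2 doses have been given (aged 1τ, 2τ).
C_trough = C₀ × (r + r²) = 0.1862 × (0.2639 + 0.06964) = 0.06211 mg/L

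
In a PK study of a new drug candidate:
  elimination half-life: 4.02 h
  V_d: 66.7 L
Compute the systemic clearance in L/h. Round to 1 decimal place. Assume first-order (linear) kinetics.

11.5 L/h

k = ln2 / t½ = 0.693147 / 4.02 = 0.1724 h⁻¹
CL = k × Vd = 0.1724 × 66.7 = 11.50 L/h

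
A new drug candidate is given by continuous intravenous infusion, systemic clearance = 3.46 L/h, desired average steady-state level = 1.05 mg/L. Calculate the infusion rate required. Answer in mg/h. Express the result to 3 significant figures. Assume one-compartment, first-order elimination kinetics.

3.63 mg/h

At steady state, infusion rate R₀ = Css × CL = 1.05 × 3.460 = 3.633 mg/h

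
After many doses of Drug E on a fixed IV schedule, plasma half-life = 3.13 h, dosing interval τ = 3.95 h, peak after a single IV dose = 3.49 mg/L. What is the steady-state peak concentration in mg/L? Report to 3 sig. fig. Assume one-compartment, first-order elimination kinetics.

5.99 mg/L

k = ln2 / t½ = 0.693147 / 3.13 = 0.2215 h⁻¹
e^(−kτ) = e^(−0.2215 × 3.95) = 0.4169
Accumulation ratio R = 1 / (1 − e^(−kτ)) = 1 / (1 − 0.4169) = 1.715
Steady-state peak = C₀ × R = 3.49 × 1.715 = 5.985 mg/L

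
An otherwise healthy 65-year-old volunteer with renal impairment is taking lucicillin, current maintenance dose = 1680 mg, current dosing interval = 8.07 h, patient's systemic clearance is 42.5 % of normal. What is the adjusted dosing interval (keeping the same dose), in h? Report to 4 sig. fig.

18.99 h

To keep the same average steady-state level, dosing rate must scale with clearance.
CL ratio = 42.5 / 100 = 0.4250
New interval (same dose) = 8.07 / 0.4250 = 18.99 h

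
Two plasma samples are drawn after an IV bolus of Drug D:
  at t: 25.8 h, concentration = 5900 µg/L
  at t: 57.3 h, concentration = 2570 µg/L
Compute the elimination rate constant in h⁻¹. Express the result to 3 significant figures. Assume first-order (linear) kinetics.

0.0264 h⁻¹

k = ln(C₁/C₂) / (t₂ − t₁) = ln(5900/2570) / (57.3 − 25.8)
  = 0.8310 / 31.50 = 0.02638 h⁻¹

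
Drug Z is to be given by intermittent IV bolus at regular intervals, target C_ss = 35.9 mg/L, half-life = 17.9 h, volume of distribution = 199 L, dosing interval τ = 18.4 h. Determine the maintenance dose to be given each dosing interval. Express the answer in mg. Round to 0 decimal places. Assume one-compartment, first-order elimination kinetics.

5090 mg

k = ln2 / t½ = 0.693147 / 17.9 = 0.03872 h⁻¹
CL = k × Vd = 0.03872 × 199 = 7.705 L/h
At steady state, Dose/τ = Css × CL.
Dose = Css × CL × τ = 35.9 × 7.705 × 18.4 = 5090 mg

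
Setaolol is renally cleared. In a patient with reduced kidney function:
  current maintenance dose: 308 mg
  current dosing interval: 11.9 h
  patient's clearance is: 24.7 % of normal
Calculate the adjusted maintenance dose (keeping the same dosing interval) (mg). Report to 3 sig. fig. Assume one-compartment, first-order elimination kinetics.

To keep the same average steady-state level, dosing rate must scale with clearance.
CL ratio = 24.7 / 100 = 0.2470
New dose (same interval) = 308 × 0.2470 = 76.08 mg

76.1 mg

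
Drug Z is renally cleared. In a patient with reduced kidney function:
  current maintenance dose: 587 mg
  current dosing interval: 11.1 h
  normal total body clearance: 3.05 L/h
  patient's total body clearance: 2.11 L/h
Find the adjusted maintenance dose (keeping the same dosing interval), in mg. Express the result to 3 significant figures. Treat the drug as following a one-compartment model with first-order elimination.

To keep the same average steady-state level, dosing rate must scale with clearance.
CL ratio = 2.11 / 3.05 = 0.6918
New dose (same interval) = 587 × 0.6918 = 406.1 mg

406 mg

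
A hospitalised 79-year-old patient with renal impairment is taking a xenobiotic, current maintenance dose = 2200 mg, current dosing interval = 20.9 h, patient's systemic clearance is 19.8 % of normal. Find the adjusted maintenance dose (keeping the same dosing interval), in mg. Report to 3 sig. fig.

436 mg

To keep the same average steady-state level, dosing rate must scale with clearance.
CL ratio = 19.8 / 100 = 0.1980
New dose (same interval) = 2200 × 0.1980 = 435.6 mg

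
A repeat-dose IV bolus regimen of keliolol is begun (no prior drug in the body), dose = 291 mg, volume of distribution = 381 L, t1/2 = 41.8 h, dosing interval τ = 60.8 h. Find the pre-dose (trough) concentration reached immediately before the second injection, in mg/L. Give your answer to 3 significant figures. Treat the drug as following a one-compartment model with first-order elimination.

0.279 mg/L

C₀ per dose = Dose / Vd = 291 / 381 = 0.7638 mg/L
k = ln2 / t½ = 0.693147 / 41.8 = 0.01658 h⁻¹
Fraction remaining after one interval: r = e^(−kτ) = e^(−0.01658 × 60.8) = 0.3649
Before dose 2, 1 dose has been given (aged 1τ).
C_trough = C₀ × r = 0.7638 × 0.3649 = 0.2787 mg/L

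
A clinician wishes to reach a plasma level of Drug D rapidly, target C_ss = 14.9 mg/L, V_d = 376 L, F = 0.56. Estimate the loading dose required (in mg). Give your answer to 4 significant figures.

10000 mg

LD = Css × Vd / F = 14.9 × 376 / 0.56 = 10000 mg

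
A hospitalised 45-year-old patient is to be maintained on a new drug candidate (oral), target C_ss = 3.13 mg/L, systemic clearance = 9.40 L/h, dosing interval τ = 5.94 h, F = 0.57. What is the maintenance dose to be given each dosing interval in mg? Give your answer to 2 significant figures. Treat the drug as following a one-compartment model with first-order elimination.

At steady state, F × (Dose/τ) = Css × CL.
Dose = Css × CL × τ / F = 3.13 × 9.400 × 5.94 / 0.57 = 306.6 mg

310 mg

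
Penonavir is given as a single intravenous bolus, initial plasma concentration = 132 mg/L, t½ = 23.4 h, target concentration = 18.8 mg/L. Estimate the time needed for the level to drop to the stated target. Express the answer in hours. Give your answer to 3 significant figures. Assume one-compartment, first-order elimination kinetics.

65.8 h

k = ln2 / t½ = 0.693147 / 23.4 = 0.02962 h⁻¹
t = ln(C₀ / C) / k = ln(132.0 / 18.8) / 0.02962
  = ln(7.021) / 0.02962 = 1.949 / 0.02962 = 65.80 h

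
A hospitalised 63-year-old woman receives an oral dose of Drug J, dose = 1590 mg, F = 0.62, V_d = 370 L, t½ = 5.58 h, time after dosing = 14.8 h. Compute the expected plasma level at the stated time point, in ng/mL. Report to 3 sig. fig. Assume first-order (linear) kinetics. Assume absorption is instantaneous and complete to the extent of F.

Amount reaching circulation = F × Dose = 0.62 × 1590 = 985.8 mg
C₀ = F·Dose / Vd = 985.8 / 370 = 2.664 mg/L
k = ln2 / t½ = 0.693147 / 5.58 = 0.1242 h⁻¹
C = C₀ · e^(−k·t) = 2.664 × e^(−0.1242 × 14.8)
  = 2.664 × 0.1591 = 0.4238 mg/L
Convert: 0.4238 mg/L × 1000 = 423.8 ng/mL

424 ng/mL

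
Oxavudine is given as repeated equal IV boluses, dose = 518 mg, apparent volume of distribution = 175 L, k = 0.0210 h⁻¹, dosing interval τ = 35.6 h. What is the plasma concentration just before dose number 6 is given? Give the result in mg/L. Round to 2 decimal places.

C₀ per dose = Dose / Vd = 518 / 175 = 2.960 mg/L
Fraction remaining after one interval: r = e^(−kτ) = e^(−0.02100 × 35.6) = 0.4735
Before dose 6, 5 doses have been given (aged 1τ, 2τ, 3τ, 4τ, 5τ).
C_trough = C₀ × (r + r² + … + r^5) = C₀ × r(1−r^5)/(1−r)
        = 2.960 × 0.4735 × (1 − 0.02380) / (1 − 0.4735) = 2.599 mg/L

2.60 mg/L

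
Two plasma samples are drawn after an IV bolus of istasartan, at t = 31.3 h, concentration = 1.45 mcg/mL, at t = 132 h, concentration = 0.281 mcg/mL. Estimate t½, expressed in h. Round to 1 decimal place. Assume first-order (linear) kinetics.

42.5 h

k = ln(C₁/C₂) / (t₂ − t₁) = ln(1.45/0.281) / (132 − 31.3)
  = 1.641 / 100.7 = 0.01630 h⁻¹
t½ = ln2 / k = 0.693147 / 0.01630 = 42.52 h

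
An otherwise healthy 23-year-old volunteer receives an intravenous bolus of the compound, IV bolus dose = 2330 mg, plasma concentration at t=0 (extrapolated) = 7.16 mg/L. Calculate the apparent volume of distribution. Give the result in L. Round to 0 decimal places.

325 L

Vd = Dose / C₀ = 2330 / 7.16 = 325.4 L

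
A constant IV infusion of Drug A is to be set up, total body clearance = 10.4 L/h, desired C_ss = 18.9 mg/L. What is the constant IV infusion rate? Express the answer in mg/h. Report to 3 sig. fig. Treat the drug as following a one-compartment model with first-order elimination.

At steady state, infusion rate R₀ = Css × CL = 18.9 × 10.40 = 196.6 mg/h

197 mg/h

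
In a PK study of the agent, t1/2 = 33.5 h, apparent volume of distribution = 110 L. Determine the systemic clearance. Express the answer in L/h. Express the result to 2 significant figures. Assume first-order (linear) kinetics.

k = ln2 / t½ = 0.693147 / 33.5 = 0.02069 h⁻¹
CL = k × Vd = 0.02069 × 110 = 2.276 L/h

2.3 L/h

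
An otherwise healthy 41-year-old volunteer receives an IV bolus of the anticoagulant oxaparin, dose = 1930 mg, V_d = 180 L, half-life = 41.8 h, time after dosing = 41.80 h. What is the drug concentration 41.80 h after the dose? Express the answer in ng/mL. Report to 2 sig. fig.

5400 ng/mL

C₀ = Dose / Vd = 1930 / 180 = 10.72 mg/L
k = ln2 / t½ = 0.693147 / 41.8 = 0.01658 h⁻¹
t / t½ = 41.80 / 41.8 = 1 half-lives
C = C₀ × (1/2)^1 = 10.72 × 0.5000 = 5.360 mg/L
Convert: 5.360 mg/L × 1000 = 5360 ng/mL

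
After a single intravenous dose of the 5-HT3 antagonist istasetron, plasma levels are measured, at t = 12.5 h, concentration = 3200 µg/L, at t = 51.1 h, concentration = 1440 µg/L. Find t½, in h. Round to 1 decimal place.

k = ln(C₁/C₂) / (t₂ − t₁) = ln(3200/1440) / (51.1 − 12.5)
  = 0.7985 / 38.60 = 0.02069 h⁻¹
t½ = ln2 / k = 0.693147 / 0.02069 = 33.50 h

33.5 h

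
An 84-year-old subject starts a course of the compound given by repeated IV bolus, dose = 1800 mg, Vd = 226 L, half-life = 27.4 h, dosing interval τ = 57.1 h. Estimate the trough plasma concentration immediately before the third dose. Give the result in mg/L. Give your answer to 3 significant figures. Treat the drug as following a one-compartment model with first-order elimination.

C₀ per dose = Dose / Vd = 1800 / 226 = 7.965 mg/L
k = ln2 / t½ = 0.693147 / 27.4 = 0.02530 h⁻¹
Fraction remaining after one interval: r = e^(−kτ) = e^(−0.02530 × 57.1) = 0.2358
Before dose 3, 2 doses have been given (aged 1τ, 2τ).
C_trough = C₀ × (r + r²) = 7.965 × (0.2358 + 0.05560) = 2.321 mg/L

2.32 mg/L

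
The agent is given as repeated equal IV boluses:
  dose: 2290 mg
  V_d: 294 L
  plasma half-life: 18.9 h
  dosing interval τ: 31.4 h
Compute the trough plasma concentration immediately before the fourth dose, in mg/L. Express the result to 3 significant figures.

3.49 mg/L

C₀ per dose = Dose / Vd = 2290 / 294 = 7.789 mg/L
k = ln2 / t½ = 0.693147 / 18.9 = 0.03667 h⁻¹
Fraction remaining after one interval: r = e^(−kτ) = e^(−0.03667 × 31.4) = 0.3162
Before dose 4, 3 doses have been given (aged 1τ, 2τ, 3τ).
C_trough = C₀ × (r + r² + … + r^3) = C₀ × r(1−r^3)/(1−r)
        = 7.789 × 0.3162 × (1 − 0.03161) / (1 − 0.3162) = 3.488 mg/L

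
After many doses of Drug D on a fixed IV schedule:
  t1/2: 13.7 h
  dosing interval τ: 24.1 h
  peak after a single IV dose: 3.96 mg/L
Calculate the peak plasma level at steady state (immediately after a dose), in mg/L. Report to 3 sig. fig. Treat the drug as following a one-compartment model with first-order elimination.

k = ln2 / t½ = 0.693147 / 13.7 = 0.05059 h⁻¹
e^(−kτ) = e^(−0.05059 × 24.1) = 0.2955
Accumulation ratio R = 1 / (1 − e^(−kτ)) = 1 / (1 − 0.2955) = 1.419
Steady-state peak = C₀ × R = 3.96 × 1.419 = 5.619 mg/L

5.62 mg/L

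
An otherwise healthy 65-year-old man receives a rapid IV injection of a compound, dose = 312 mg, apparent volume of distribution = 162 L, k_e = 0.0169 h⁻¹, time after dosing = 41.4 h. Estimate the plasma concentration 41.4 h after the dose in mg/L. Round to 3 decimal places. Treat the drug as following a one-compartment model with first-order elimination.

C₀ = Dose / Vd = 312.0 / 162 = 1.926 mg/L
C = C₀ · e^(−k·t) = 1.926 × e^(−0.01690 × 41.4)
  = 1.926 × 0.4968 = 0.9568 mg/L

0.957 mg/L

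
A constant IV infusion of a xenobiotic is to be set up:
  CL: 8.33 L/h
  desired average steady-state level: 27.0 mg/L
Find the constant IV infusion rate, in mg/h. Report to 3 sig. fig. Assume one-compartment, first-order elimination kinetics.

At steady state, infusion rate R₀ = Css × CL = 27.0 × 8.330 = 224.9 mg/h

225 mg/h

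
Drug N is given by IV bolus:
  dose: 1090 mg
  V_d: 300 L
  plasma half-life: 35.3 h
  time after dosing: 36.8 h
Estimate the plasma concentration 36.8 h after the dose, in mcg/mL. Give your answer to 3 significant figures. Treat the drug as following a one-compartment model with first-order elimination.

1.76 mcg/mL

C₀ = Dose / Vd = 1090 / 300 = 3.633 mg/L
k = ln2 / t½ = 0.693147 / 35.3 = 0.01964 h⁻¹
C = C₀ · e^(−k·t) = 3.633 × e^(−0.01964 × 36.8)
  = 3.633 × 0.4854 = 1.763 mg/L
(1.763 mg/L = 1.763 mcg/mL)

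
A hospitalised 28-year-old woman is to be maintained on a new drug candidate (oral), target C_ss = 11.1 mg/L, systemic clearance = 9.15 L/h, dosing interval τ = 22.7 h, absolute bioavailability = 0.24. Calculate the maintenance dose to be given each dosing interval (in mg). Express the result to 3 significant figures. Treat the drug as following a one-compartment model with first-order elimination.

At steady state, F × (Dose/τ) = Css × CL.
Dose = Css × CL × τ / F = 11.1 × 9.150 × 22.7 / 0.24 = 9606 mg

9610 mg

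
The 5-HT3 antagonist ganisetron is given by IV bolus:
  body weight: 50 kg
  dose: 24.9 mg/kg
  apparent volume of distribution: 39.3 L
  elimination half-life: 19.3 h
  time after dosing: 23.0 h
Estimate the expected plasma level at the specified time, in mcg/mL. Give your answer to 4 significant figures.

Total dose = 24.9 × 50 = 1245 mg
C₀ = Dose / Vd = 1245 / 39.3 = 31.68 mg/L
k = ln2 / t½ = 0.693147 / 19.3 = 0.03591 h⁻¹
C = C₀ · e^(−k·t) = 31.68 × e^(−0.03591 × 23.0)
  = 31.68 × 0.4378 = 13.87 mg/L
(13.87 mg/L = 13.87 mcg/mL)

13.87 mcg/mL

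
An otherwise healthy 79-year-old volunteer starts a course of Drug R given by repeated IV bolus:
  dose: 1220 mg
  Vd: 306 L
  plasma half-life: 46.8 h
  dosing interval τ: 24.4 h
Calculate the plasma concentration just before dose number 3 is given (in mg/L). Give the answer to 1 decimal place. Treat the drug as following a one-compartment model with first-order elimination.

4.7 mg/L

C₀ per dose = Dose / Vd = 1220 / 306 = 3.987 mg/L
k = ln2 / t½ = 0.693147 / 46.8 = 0.01481 h⁻¹
Fraction remaining after one interval: r = e^(−kτ) = e^(−0.01481 × 24.4) = 0.6967
Before dose 3, 2 doses have been given (aged 1τ, 2τ).
C_trough = C₀ × (r + r²) = 3.987 × (0.6967 + 0.4854) = 4.713 mg/L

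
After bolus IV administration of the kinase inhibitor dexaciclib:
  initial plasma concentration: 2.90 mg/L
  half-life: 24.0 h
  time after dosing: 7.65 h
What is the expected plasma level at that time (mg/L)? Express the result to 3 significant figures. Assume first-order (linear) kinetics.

2.33 mg/L

k = ln2 / t½ = 0.693147 / 24.0 = 0.02888 h⁻¹
C = C₀ · e^(−k·t) = 2.900 × e^(−0.02888 × 7.65)
  = 2.900 × 0.8018 = 2.325 mg/L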